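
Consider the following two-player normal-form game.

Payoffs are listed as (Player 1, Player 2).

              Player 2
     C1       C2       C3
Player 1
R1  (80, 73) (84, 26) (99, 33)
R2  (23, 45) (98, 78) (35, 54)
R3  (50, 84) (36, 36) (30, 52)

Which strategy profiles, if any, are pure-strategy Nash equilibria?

Pure-strategy Nash equilibria: (R1, C1) and (R2, C2)

Check each profile: it is a Nash equilibrium iff no player can strictly gain by switching unilaterally.
(R1, C1): Player 1 gets 80, best alternative 50; Player 2 gets 73, best alternative 33. No profitable deviation — NE.
(R1, C2): Player 1 can switch to R2 (84 → 98). Not NE.
(R1, C3): Player 2 can switch to C1 (33 → 73). Not NE.
(R2, C1): Player 1 can switch to R1 (23 → 80). Not NE.
(R2, C2): Player 1 gets 98, best alternative 84; Player 2 gets 78, best alternative 54. No profitable deviation — NE.
(R2, C3): Player 1 can switch to R1 (35 → 99). Not NE.
(R3, C1): Player 1 can switch to R1 (50 → 80). Not NE.
(R3, C2): Player 1 can switch to R1 (36 → 84). Not NE.
(R3, C3): Player 1 can switch to R1 (30 → 99). Not NE.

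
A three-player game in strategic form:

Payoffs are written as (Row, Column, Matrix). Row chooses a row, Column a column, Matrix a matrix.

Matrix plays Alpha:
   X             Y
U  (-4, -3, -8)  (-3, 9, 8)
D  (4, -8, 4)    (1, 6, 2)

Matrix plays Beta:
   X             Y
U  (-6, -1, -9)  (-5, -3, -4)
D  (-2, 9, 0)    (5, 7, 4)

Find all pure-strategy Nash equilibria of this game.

Check each profile: it is a Nash equilibrium iff no player can strictly gain by switching unilaterally.
(U, X, Alpha): Row can switch to D (-4 → 4). Not NE.
(U, X, Beta): Row can switch to D (-6 → -2). Not NE.
(U, Y, Alpha): Row can switch to D (-3 → 1). Not NE.
(U, Y, Beta): Row can switch to D (-5 → 5). Not NE.
(D, X, Alpha): Column can switch to Y (-8 → 6). Not NE.
(D, X, Beta): Matrix can switch to Alpha (0 → 4). Not NE.
(The remaining 2 profiles each have a profitable deviation by the same check.)

No pure-strategy Nash equilibrium.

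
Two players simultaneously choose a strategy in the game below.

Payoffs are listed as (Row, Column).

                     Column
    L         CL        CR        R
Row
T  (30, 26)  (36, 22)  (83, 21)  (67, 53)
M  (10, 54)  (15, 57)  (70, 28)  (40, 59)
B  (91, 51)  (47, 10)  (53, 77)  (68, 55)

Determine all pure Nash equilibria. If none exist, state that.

No pure-strategy Nash equilibrium.

For each player, find the best response to each opponent profile; mutual best responses are the pure NE.
Row against L: payoffs 30, 10, 91 → best response B.
Row against CL: payoffs 36, 15, 47 → best response B.
Row against CR: payoffs 83, 70, 53 → best response T.
Row against R: payoffs 67, 40, 68 → best response B.
Column against T: payoffs 26, 22, 21, 53 → best response R.
Column against M: payoffs 54, 57, 28, 59 → best response R.
Column against B: payoffs 51, 10, 77, 55 → best response CR.
No profile is a mutual best response for all players.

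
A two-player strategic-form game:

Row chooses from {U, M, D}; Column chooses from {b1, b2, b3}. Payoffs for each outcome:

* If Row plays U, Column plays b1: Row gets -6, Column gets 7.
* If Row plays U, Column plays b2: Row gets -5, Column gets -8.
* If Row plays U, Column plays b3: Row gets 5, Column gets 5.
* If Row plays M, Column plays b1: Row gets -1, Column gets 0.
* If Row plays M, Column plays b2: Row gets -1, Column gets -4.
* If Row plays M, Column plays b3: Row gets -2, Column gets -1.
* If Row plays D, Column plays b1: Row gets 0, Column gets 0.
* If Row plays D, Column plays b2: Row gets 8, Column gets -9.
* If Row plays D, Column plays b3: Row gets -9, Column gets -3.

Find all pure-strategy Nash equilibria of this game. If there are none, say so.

Pure NE: (D, b1)

Row against b1: payoffs -6, -1, 0 → best response D.
Row against b2: payoffs -5, -1, 8 → best response D.
Row against b3: payoffs 5, -2, -9 → best response U.
Column against U: payoffs 7, -8, 5 → best response b1.
Column against M: payoffs 0, -4, -1 → best response b1.
Column against D: payoffs 0, -9, -3 → best response b1.
Mutual best responses: (D, b1).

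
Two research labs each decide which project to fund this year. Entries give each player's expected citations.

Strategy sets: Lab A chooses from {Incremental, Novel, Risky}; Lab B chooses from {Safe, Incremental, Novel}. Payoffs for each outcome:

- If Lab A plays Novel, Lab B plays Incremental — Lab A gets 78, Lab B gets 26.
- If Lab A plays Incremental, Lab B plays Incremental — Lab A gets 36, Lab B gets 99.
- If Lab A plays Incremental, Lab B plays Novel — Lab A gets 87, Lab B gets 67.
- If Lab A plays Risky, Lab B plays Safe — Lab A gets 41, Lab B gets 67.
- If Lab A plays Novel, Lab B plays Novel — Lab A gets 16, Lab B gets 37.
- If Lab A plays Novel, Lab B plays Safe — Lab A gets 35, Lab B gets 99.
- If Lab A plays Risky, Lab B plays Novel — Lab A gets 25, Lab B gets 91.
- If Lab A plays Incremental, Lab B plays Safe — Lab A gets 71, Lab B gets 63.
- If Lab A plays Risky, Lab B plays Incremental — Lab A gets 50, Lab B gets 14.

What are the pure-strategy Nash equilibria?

(Incremental, Safe): Lab B can switch to Incremental (63 → 99). Not NE.
(Incremental, Incremental): Lab A can switch to Novel (36 → 78). Not NE.
(Incremental, Novel): Lab B can switch to Incremental (67 → 99). Not NE.
(Novel, Safe): Lab A can switch to Incremental (35 → 71). Not NE.
(Novel, Incremental): Lab B can switch to Safe (26 → 99). Not NE.
(Novel, Novel): Lab A can switch to Incremental (16 → 87). Not NE.
(The remaining 3 profiles each have a profitable deviation by the same check.)

This game has no pure Nash equilibrium.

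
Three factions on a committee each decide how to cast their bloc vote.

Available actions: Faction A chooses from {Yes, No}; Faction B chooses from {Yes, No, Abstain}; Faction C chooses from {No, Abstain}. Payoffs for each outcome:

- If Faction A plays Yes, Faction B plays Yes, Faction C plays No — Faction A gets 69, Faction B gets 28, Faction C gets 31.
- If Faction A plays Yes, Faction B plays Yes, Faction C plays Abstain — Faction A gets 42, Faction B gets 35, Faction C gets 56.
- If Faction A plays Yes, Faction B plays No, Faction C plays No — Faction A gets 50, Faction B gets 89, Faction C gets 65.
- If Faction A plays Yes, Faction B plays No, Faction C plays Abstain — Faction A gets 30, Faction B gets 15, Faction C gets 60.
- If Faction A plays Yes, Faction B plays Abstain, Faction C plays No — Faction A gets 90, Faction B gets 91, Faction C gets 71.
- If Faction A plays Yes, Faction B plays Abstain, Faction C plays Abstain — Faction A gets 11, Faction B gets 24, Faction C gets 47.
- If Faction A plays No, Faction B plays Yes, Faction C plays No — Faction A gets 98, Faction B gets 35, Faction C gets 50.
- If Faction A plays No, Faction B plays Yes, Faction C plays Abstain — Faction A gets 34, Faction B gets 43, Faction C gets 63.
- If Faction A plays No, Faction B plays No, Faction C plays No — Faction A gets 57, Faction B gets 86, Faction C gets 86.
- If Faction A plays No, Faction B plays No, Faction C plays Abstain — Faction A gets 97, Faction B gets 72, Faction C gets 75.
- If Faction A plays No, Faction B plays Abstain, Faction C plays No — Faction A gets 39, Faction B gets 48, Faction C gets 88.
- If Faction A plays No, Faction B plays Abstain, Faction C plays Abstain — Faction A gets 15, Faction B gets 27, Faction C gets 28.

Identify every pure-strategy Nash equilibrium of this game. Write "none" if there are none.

Pure-strategy Nash equilibria: (Yes, Yes, Abstain); (Yes, Abstain, No); (No, No, No)

(Yes, Yes, No): Faction A can switch to No (69 → 98). Not NE.
(Yes, Yes, Abstain): Faction A gets 42, best alternative 34; Faction B gets 35, best alternative 24; Faction C gets 56, best alternative 31. No profitable deviation — NE.
(Yes, No, No): Faction A can switch to No (50 → 57). Not NE.
(Yes, No, Abstain): Faction A can switch to No (30 → 97). Not NE.
(Yes, Abstain, No): Faction A gets 90, best alternative 39; Faction B gets 91, best alternative 89; Faction C gets 71, best alternative 47. No profitable deviation — NE.
(Yes, Abstain, Abstain): Faction A can switch to No (11 → 15). Not NE.
(No, Yes, No): Faction B can switch to No (35 → 86). Not NE.
(No, Yes, Abstain): Faction A can switch to Yes (34 → 42). Not NE.
(No, No, No): Faction A gets 57, best alternative 50; Faction B gets 86, best alternative 48; Faction C gets 86, best alternative 75. No profitable deviation — NE.
(No, No, Abstain): Faction C can switch to No (75 → 86). Not NE.
(No, Abstain, No): Faction A can switch to Yes (39 → 90). Not NE.
(The remaining 1 profile has a profitable deviation by the same check.)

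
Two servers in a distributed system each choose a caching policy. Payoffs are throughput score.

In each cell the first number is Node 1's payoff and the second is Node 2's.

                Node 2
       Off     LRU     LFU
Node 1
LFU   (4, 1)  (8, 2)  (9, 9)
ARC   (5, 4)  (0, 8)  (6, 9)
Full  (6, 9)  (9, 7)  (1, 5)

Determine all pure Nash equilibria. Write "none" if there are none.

(LFU, LFU) and (Full, Off)

(LFU, Off): Node 1 can switch to ARC (4 → 5). Not NE.
(LFU, LRU): Node 1 can switch to Full (8 → 9). Not NE.
(LFU, LFU): Node 1 gets 9, best alternative 6; Node 2 gets 9, best alternative 2. No profitable deviation — NE.
(ARC, Off): Node 1 can switch to Full (5 → 6). Not NE.
(ARC, LRU): Node 1 can switch to LFU (0 → 8). Not NE.
(ARC, LFU): Node 1 can switch to LFU (6 → 9). Not NE.
(Full, Off): Node 1 gets 6, best alternative 5; Node 2 gets 9, best alternative 7. No profitable deviation — NE.
(Full, LRU): Node 2 can switch to Off (7 → 9). Not NE.
(Full, LFU): Node 1 can switch to LFU (1 → 9). Not NE.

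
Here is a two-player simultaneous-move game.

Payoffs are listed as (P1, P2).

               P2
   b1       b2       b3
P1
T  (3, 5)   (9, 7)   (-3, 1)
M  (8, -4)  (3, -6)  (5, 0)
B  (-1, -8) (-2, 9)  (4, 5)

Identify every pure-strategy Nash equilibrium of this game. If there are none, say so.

(T, b1): P1 can switch to M (3 → 8). Not NE.
(T, b2): P1 gets 9, best alternative 3; P2 gets 7, best alternative 5. No profitable deviation — NE.
(T, b3): P1 can switch to M (-3 → 5). Not NE.
(M, b1): P2 can switch to b3 (-4 → 0). Not NE.
(M, b2): P1 can switch to T (3 → 9). Not NE.
(M, b3): P1 gets 5, best alternative 4; P2 gets 0, best alternative -4. No profitable deviation — NE.
(B, b1): P1 can switch to T (-1 → 3). Not NE.
(B, b2): P1 can switch to T (-2 → 9). Not NE.
(The remaining 1 profile has a profitable deviation by the same check.)

The pure Nash equilibria are (T, b2); (M, b3).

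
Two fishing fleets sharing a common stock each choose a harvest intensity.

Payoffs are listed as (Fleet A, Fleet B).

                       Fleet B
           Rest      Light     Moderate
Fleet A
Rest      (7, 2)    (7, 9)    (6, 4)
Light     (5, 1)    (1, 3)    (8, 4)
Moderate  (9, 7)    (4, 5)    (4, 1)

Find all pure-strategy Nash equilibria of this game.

Pure-strategy Nash equilibria: (Rest, Light), (Light, Moderate), (Moderate, Rest)

(Rest, Rest): Fleet A can switch to Moderate (7 → 9). Not NE.
(Rest, Light): Fleet A gets 7, best alternative 4; Fleet B gets 9, best alternative 4. No profitable deviation — NE.
(Rest, Moderate): Fleet A can switch to Light (6 → 8). Not NE.
(Light, Rest): Fleet A can switch to Rest (5 → 7). Not NE.
(Light, Light): Fleet A can switch to Rest (1 → 7). Not NE.
(Light, Moderate): Fleet A gets 8, best alternative 6; Fleet B gets 4, best alternative 3. No profitable deviation — NE.
(Moderate, Rest): Fleet A gets 9, best alternative 7; Fleet B gets 7, best alternative 5. No profitable deviation — NE.
(Moderate, Light): Fleet A can switch to Rest (4 → 7). Not NE.
(Moderate, Moderate): Fleet A can switch to Rest (4 → 6). Not NE.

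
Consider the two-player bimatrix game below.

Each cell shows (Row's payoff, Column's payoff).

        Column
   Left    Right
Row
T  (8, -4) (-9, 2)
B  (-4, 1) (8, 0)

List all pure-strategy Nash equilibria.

(T, Left): Column can switch to Right (-4 → 2). Not NE.
(T, Right): Row can switch to B (-9 → 8). Not NE.
(B, Left): Row can switch to T (-4 → 8). Not NE.
(B, Right): Column can switch to Left (0 → 1). Not NE.

This game has no pure Nash equilibrium.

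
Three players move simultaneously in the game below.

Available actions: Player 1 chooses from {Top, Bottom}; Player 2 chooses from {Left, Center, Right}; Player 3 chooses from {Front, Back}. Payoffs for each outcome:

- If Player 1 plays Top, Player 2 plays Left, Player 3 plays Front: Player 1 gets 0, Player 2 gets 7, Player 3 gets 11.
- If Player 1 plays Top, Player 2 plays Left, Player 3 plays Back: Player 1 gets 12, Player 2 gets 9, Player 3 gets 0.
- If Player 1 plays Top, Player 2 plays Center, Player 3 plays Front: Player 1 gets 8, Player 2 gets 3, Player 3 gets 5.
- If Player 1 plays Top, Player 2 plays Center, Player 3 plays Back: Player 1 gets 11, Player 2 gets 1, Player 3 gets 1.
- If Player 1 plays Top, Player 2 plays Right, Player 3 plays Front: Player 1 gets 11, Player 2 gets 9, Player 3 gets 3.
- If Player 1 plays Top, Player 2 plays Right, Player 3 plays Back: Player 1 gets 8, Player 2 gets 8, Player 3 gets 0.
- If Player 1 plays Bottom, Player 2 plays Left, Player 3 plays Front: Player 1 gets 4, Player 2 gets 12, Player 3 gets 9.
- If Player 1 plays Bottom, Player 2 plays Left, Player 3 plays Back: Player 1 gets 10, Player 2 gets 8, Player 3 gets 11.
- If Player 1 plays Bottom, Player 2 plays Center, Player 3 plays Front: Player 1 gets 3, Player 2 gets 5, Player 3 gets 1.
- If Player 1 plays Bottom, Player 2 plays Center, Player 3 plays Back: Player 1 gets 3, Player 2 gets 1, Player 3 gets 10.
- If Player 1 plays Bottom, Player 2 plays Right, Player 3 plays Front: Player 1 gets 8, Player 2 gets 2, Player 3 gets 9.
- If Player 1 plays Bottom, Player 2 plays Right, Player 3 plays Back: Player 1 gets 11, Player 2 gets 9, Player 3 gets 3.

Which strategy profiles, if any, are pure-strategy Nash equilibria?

The unique pure-strategy Nash equilibrium is (Top, Right, Front).

For each player, find the best response to each opponent profile; mutual best responses are the pure NE.
Player 1 against (Left, Front): payoffs 0, 4 → best response Bottom.
Player 1 against (Left, Back): payoffs 12, 10 → best response Top.
Player 1 against (Center, Front): payoffs 8, 3 → best response Top.
Player 1 against (Center, Back): payoffs 11, 3 → best response Top.
Player 1 against (Right, Front): payoffs 11, 8 → best response Top.
Player 1 against (Right, Back): payoffs 8, 11 → best response Bottom.
Player 2 against (Top, Front): payoffs 7, 3, 9 → best response Right.
Player 2 against (Top, Back): payoffs 9, 1, 8 → best response Left.
Player 2 against (Bottom, Front): payoffs 12, 5, 2 → best response Left.
Player 2 against (Bottom, Back): payoffs 8, 1, 9 → best response Right.
Player 3 against (Top, Left): payoffs 11, 0 → best response Front.
Player 3 against (Top, Center): payoffs 5, 1 → best response Front.
Player 3 against (Top, Right): payoffs 3, 0 → best response Front.
Player 3 against (Bottom, Left): payoffs 9, 11 → best response Back.
Player 3 against (Bottom, Center): payoffs 1, 10 → best response Back.
Player 3 against (Bottom, Right): payoffs 9, 3 → best response Front.
Mutual best responses: (Top, Right, Front).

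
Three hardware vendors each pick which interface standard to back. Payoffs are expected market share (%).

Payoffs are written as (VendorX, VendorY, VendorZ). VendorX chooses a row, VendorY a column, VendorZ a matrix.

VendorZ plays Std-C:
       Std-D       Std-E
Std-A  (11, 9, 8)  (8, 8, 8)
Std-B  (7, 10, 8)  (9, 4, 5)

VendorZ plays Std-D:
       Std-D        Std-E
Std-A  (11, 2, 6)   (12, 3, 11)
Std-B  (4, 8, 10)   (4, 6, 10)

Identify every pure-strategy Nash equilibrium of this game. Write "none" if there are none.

Pure-strategy Nash equilibria: (Std-A, Std-D, Std-C); (Std-A, Std-E, Std-D)

(Std-A, Std-D, Std-C): VendorX gets 11, best alternative 7; VendorY gets 9, best alternative 8; VendorZ gets 8, best alternative 6. No profitable deviation — NE.
(Std-A, Std-D, Std-D): VendorY can switch to Std-E (2 → 3). Not NE.
(Std-A, Std-E, Std-C): VendorX can switch to Std-B (8 → 9). Not NE.
(Std-A, Std-E, Std-D): VendorX gets 12, best alternative 4; VendorY gets 3, best alternative 2; VendorZ gets 11, best alternative 8. No profitable deviation — NE.
(Std-B, Std-D, Std-C): VendorX can switch to Std-A (7 → 11). Not NE.
(Std-B, Std-D, Std-D): VendorX can switch to Std-A (4 → 11). Not NE.
(Std-B, Std-E, Std-C): VendorY can switch to Std-D (4 → 10). Not NE.
(Std-B, Std-E, Std-D): VendorX can switch to Std-A (4 → 12). Not NE.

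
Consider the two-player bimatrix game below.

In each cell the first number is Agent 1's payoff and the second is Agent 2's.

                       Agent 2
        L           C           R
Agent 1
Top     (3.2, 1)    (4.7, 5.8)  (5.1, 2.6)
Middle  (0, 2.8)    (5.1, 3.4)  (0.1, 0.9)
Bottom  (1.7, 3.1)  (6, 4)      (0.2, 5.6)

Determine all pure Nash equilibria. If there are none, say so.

(Top, L): Agent 2 can switch to C (1 → 5.8). Not NE.
(Top, C): Agent 1 can switch to Middle (4.7 → 5.1). Not NE.
(Top, R): Agent 2 can switch to C (2.6 → 5.8). Not NE.
(Middle, L): Agent 1 can switch to Top (0 → 3.2). Not NE.
(Middle, C): Agent 1 can switch to Bottom (5.1 → 6). Not NE.
(Middle, R): Agent 1 can switch to Top (0.1 → 5.1). Not NE.
(Bottom, L): Agent 1 can switch to Top (1.7 → 3.2). Not NE.
(Bottom, C): Agent 2 can switch to R (4 → 5.6). Not NE.
(Bottom, R): Agent 1 can switch to Top (0.2 → 5.1). Not NE.

There is no pure-strategy Nash equilibrium.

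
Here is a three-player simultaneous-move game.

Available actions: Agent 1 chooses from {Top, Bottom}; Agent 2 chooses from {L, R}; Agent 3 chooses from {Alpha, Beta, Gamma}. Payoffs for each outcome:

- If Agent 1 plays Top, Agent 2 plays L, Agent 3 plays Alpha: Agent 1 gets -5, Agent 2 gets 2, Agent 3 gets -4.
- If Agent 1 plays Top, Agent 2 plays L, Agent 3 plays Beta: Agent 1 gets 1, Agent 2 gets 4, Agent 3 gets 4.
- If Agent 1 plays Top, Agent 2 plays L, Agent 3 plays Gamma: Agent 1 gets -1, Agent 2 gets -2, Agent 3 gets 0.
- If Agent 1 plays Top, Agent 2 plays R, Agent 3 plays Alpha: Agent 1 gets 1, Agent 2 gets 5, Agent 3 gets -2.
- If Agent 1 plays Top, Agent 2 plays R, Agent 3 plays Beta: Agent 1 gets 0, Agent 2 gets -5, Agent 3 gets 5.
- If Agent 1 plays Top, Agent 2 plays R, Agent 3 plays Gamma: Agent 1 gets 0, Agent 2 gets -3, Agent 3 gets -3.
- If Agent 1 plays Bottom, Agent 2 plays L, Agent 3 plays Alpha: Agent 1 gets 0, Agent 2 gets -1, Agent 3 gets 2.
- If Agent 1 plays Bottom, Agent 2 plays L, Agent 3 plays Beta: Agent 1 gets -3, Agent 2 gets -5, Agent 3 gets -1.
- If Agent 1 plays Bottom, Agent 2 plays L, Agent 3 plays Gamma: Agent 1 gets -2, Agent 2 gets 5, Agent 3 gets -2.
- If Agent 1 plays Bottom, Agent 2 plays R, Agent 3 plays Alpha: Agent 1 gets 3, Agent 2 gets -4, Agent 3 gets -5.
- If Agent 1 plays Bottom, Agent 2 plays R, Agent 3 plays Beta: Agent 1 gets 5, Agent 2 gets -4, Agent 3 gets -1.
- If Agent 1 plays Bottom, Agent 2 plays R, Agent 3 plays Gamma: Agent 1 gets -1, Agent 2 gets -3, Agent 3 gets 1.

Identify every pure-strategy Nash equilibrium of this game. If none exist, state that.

Agent 1 against (L, Alpha): payoffs -5, 0 → best response Bottom.
Agent 1 against (L, Beta): payoffs 1, -3 → best response Top.
Agent 1 against (L, Gamma): payoffs -1, -2 → best response Top.
Agent 1 against (R, Alpha): payoffs 1, 3 → best response Bottom.
Agent 1 against (R, Beta): payoffs 0, 5 → best response Bottom.
Agent 1 against (R, Gamma): payoffs 0, -1 → best response Top.
Agent 2 against (Top, Alpha): payoffs 2, 5 → best response R.
Agent 2 against (Top, Beta): payoffs 4, -5 → best response L.
Agent 2 against (Top, Gamma): payoffs -2, -3 → best response L.
Agent 2 against (Bottom, Alpha): payoffs -1, -4 → best response L.
Agent 2 against (Bottom, Beta): payoffs -5, -4 → best response R.
Agent 2 against (Bottom, Gamma): payoffs 5, -3 → best response L.
Agent 3 against (Top, L): payoffs -4, 4, 0 → best response Beta.
Agent 3 against (Top, R): payoffs -2, 5, -3 → best response Beta.
Agent 3 against (Bottom, L): payoffs 2, -1, -2 → best response Alpha.
Agent 3 against (Bottom, R): payoffs -5, -1, 1 → best response Gamma.
Mutual best responses: (Top, L, Beta); (Bottom, L, Alpha).

The pure Nash equilibria are (Top, L, Beta); (Bottom, L, Alpha).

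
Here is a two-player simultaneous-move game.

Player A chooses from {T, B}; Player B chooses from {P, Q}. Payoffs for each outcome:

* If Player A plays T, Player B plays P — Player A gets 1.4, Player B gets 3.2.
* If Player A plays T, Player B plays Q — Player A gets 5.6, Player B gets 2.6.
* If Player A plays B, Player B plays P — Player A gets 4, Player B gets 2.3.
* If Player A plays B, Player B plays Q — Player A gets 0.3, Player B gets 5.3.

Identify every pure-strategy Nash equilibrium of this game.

(T, P): Player A can switch to B (1.4 → 4). Not NE.
(T, Q): Player B can switch to P (2.6 → 3.2). Not NE.
(B, P): Player B can switch to Q (2.3 → 5.3). Not NE.
(B, Q): Player A can switch to T (0.3 → 5.6). Not NE.

This game has no pure Nash equilibrium.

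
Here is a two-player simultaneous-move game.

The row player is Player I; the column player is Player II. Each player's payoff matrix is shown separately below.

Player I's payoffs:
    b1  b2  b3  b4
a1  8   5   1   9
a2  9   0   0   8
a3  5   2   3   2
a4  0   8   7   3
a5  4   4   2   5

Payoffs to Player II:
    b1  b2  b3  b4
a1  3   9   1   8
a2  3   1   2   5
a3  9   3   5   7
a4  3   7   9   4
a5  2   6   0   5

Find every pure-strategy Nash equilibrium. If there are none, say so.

(a1, b1): Player I can switch to a2 (8 → 9). Not NE.
(a1, b2): Player I can switch to a4 (5 → 8). Not NE.
(a1, b3): Player I can switch to a3 (1 → 3). Not NE.
(a1, b4): Player II can switch to b2 (8 → 9). Not NE.
(a2, b1): Player II can switch to b4 (3 → 5). Not NE.
(a2, b2): Player I can switch to a1 (0 → 5). Not NE.
(a4, b3): Player I gets 7, best alternative 3; Player II gets 9, best alternative 7. No profitable deviation — NE.
(The remaining 13 profiles each have a profitable deviation by the same check.)

The unique pure-strategy Nash equilibrium is (a4, b3).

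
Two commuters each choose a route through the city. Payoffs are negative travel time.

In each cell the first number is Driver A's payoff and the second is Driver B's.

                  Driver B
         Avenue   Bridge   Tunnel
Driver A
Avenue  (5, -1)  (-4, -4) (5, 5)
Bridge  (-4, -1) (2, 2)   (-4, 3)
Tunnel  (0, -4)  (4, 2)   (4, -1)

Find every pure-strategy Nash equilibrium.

Driver A against Avenue: payoffs 5, -4, 0 → best response Avenue.
Driver A against Bridge: payoffs -4, 2, 4 → best response Tunnel.
Driver A against Tunnel: payoffs 5, -4, 4 → best response Avenue.
Driver B against Avenue: payoffs -1, -4, 5 → best response Tunnel.
Driver B against Bridge: payoffs -1, 2, 3 → best response Tunnel.
Driver B against Tunnel: payoffs -4, 2, -1 → best response Bridge.
Mutual best responses: (Avenue, Tunnel); (Tunnel, Bridge).

Pure-strategy Nash equilibria: (Avenue, Tunnel), (Tunnel, Bridge)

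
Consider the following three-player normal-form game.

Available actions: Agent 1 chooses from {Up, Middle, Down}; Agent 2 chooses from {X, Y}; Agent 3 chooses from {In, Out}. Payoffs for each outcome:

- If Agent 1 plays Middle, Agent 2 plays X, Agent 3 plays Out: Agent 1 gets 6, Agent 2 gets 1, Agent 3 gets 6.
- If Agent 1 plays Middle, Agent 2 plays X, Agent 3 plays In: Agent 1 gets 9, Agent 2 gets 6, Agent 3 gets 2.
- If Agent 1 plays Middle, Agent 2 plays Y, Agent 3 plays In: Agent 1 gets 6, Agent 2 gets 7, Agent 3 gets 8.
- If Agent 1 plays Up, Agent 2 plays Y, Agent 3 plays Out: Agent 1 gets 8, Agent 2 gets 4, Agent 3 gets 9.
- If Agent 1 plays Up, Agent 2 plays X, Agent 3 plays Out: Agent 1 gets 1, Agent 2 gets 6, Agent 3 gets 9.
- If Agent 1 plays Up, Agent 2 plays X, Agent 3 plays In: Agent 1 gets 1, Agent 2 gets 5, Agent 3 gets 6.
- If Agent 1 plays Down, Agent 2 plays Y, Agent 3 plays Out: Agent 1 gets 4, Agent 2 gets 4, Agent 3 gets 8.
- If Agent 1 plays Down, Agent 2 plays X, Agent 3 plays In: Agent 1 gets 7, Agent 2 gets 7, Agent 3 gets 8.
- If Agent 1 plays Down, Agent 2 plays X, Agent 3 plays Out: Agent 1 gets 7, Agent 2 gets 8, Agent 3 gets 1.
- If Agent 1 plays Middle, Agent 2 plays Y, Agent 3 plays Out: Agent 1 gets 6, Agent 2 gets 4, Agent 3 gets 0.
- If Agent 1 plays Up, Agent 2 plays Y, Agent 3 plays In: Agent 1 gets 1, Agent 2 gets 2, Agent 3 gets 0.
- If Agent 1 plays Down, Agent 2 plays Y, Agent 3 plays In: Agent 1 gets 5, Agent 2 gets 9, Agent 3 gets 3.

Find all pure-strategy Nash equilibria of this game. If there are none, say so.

For each player, find the best response to each opponent profile; mutual best responses are the pure NE.
Agent 1 against (X, In): payoffs 1, 9, 7 → best response Middle.
Agent 1 against (X, Out): payoffs 1, 6, 7 → best response Down.
Agent 1 against (Y, In): payoffs 1, 6, 5 → best response Middle.
Agent 1 against (Y, Out): payoffs 8, 6, 4 → best response Up.
Agent 2 against (Up, In): payoffs 5, 2 → best response X.
Agent 2 against (Up, Out): payoffs 6, 4 → best response X.
Agent 2 against (Middle, In): payoffs 6, 7 → best response Y.
Agent 2 against (Middle, Out): payoffs 1, 4 → best response Y.
Agent 2 against (Down, In): payoffs 7, 9 → best response Y.
Agent 2 against (Down, Out): payoffs 8, 4 → best response X.
Agent 3 against (Up, X): payoffs 6, 9 → best response Out.
Agent 3 against (Up, Y): payoffs 0, 9 → best response Out.
Agent 3 against (Middle, X): payoffs 2, 6 → best response Out.
Agent 3 against (Middle, Y): payoffs 8, 0 → best response In.
Agent 3 against (Down, X): payoffs 8, 1 → best response In.
Agent 3 against (Down, Y): payoffs 3, 8 → best response Out.
Mutual best responses: (Middle, Y, In).

(Middle, Y, In)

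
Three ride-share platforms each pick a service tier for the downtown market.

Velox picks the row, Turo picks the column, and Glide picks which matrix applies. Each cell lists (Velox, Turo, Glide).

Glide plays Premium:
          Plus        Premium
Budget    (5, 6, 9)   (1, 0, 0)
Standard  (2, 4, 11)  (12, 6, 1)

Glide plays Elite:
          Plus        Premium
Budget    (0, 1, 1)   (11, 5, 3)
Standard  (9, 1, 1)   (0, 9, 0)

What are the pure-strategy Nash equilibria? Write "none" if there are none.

Mark each player's best response to every combination of opponents' strategies; a profile where every player is best-responding is a pure Nash equilibrium.
Velox against (Plus, Premium): payoffs 5, 2 → best response Budget.
Velox against (Plus, Elite): payoffs 0, 9 → best response Standard.
Velox against (Premium, Premium): payoffs 1, 12 → best response Standard.
Velox against (Premium, Elite): payoffs 11, 0 → best response Budget.
Turo against (Budget, Premium): payoffs 6, 0 → best response Plus.
Turo against (Budget, Elite): payoffs 1, 5 → best response Premium.
Turo against (Standard, Premium): payoffs 4, 6 → best response Premium.
Turo against (Standard, Elite): payoffs 1, 9 → best response Premium.
Glide against (Budget, Plus): payoffs 9, 1 → best response Premium.
Glide against (Budget, Premium): payoffs 0, 3 → best response Elite.
Glide against (Standard, Plus): payoffs 11, 1 → best response Premium.
Glide against (Standard, Premium): payoffs 1, 0 → best response Premium.
Mutual best responses: (Budget, Plus, Premium); (Budget, Premium, Elite); (Standard, Premium, Premium).

(Budget, Plus, Premium) and (Budget, Premium, Elite) and (Standard, Premium, Premium)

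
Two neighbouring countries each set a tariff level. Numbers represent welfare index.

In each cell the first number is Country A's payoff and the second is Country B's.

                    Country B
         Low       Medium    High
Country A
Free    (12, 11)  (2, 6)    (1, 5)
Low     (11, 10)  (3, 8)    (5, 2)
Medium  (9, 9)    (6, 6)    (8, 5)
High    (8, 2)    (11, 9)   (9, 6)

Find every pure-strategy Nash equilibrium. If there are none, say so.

(Free, Low) and (High, Medium)

Check each profile: it is a Nash equilibrium iff no player can strictly gain by switching unilaterally.
(Free, Low): Country A gets 12, best alternative 11; Country B gets 11, best alternative 6. No profitable deviation — NE.
(Free, Medium): Country A can switch to Low (2 → 3). Not NE.
(Free, High): Country A can switch to Low (1 → 5). Not NE.
(Low, Low): Country A can switch to Free (11 → 12). Not NE.
(Low, Medium): Country A can switch to Medium (3 → 6). Not NE.
(Low, High): Country A can switch to Medium (5 → 8). Not NE.
(Medium, Low): Country A can switch to Free (9 → 12). Not NE.
(High, Medium): Country A gets 11, best alternative 6; Country B gets 9, best alternative 6. No profitable deviation — NE.
(The remaining 4 profiles each have a profitable deviation by the same check.)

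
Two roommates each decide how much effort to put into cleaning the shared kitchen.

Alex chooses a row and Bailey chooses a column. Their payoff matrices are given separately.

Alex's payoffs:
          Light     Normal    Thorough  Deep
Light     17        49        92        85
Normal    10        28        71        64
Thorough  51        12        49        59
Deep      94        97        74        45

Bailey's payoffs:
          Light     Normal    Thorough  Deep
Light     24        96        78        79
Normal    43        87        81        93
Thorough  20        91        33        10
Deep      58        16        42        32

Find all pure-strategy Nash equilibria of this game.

For each player, find the best response to each opponent profile; mutual best responses are the pure NE.
Alex against Light: payoffs 17, 10, 51, 94 → best response Deep.
Alex against Normal: payoffs 49, 28, 12, 97 → best response Deep.
Alex against Thorough: payoffs 92, 71, 49, 74 → best response Light.
Alex against Deep: payoffs 85, 64, 59, 45 → best response Light.
Bailey against Light: payoffs 24, 96, 78, 79 → best response Normal.
Bailey against Normal: payoffs 43, 87, 81, 93 → best response Deep.
Bailey against Thorough: payoffs 20, 91, 33, 10 → best response Normal.
Bailey against Deep: payoffs 58, 16, 42, 32 → best response Light.
Mutual best responses: (Deep, Light).

(Deep, Light)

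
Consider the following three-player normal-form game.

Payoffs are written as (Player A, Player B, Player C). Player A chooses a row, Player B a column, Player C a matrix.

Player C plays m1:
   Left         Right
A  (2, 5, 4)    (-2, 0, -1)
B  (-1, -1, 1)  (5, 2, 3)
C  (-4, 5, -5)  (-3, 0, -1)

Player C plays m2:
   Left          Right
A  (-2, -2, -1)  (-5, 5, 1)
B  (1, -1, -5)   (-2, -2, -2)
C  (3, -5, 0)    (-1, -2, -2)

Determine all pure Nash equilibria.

The pure Nash equilibria are (A, Left, m1), (B, Right, m1).

(A, Left, m1): Player A gets 2, best alternative -1; Player B gets 5, best alternative 0; Player C gets 4, best alternative -1. No profitable deviation — NE.
(A, Left, m2): Player A can switch to B (-2 → 1). Not NE.
(A, Right, m1): Player A can switch to B (-2 → 5). Not NE.
(A, Right, m2): Player A can switch to B (-5 → -2). Not NE.
(B, Left, m1): Player A can switch to A (-1 → 2). Not NE.
(B, Left, m2): Player A can switch to C (1 → 3). Not NE.
(B, Right, m1): Player A gets 5, best alternative -2; Player B gets 2, best alternative -1; Player C gets 3, best alternative -2. No profitable deviation — NE.
(B, Right, m2): Player A can switch to C (-2 → -1). Not NE.
(C, Left, m1): Player A can switch to A (-4 → 2). Not NE.
(C, Left, m2): Player B can switch to Right (-5 → -2). Not NE.
(The remaining 2 profiles each have a profitable deviation by the same check.)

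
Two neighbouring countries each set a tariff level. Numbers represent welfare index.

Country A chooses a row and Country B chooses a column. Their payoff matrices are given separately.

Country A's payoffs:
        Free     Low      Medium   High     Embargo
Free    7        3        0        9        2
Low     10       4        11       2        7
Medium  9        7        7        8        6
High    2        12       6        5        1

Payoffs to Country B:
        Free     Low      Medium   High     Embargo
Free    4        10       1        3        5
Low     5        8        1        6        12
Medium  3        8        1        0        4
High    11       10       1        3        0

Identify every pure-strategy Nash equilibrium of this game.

The unique pure-strategy Nash equilibrium is (Low, Embargo).

(Free, Free): Country A can switch to Low (7 → 10). Not NE.
(Free, Low): Country A can switch to Low (3 → 4). Not NE.
(Free, Medium): Country A can switch to Low (0 → 11). Not NE.
(Free, High): Country B can switch to Free (3 → 4). Not NE.
(Free, Embargo): Country A can switch to Low (2 → 7). Not NE.
(Low, Free): Country B can switch to Low (5 → 8). Not NE.
(Low, Low): Country A can switch to Medium (4 → 7). Not NE.
(Low, Medium): Country B can switch to Free (1 → 5). Not NE.
(Low, Embargo): Country A gets 7, best alternative 6; Country B gets 12, best alternative 8. No profitable deviation — NE.
(The remaining 11 profiles each have a profitable deviation by the same check.)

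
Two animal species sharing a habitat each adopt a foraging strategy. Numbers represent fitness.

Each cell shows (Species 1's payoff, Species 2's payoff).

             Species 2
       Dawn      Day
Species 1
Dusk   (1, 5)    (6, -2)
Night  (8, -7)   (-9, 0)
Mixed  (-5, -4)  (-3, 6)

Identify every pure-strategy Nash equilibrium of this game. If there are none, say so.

Mark each player's best response to every combination of opponents' strategies; a profile where every player is best-responding is a pure Nash equilibrium.
Species 1 against Dawn: payoffs 1, 8, -5 → best response Night.
Species 1 against Day: payoffs 6, -9, -3 → best response Dusk.
Species 2 against Dusk: payoffs 5, -2 → best response Dawn.
Species 2 against Night: payoffs -7, 0 → best response Day.
Species 2 against Mixed: payoffs -4, 6 → best response Day.
No profile is a mutual best response for all players.

none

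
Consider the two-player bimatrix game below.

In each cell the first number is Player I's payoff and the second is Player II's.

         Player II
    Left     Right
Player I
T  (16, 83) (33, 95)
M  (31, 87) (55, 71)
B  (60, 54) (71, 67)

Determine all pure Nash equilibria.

(B, Right)

Player I against Left: payoffs 16, 31, 60 → best response B.
Player I against Right: payoffs 33, 55, 71 → best response B.
Player II against T: payoffs 83, 95 → best response Right.
Player II against M: payoffs 87, 71 → best response Left.
Player II against B: payoffs 54, 67 → best response Right.
Mutual best responses: (B, Right).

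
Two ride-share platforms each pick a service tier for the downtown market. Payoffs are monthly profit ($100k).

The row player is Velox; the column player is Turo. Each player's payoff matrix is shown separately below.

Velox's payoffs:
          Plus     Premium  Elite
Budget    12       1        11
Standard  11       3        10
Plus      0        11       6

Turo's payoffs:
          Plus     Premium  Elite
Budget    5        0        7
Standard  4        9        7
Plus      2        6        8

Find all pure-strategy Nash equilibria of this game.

(Budget, Elite)

Mark each player's best response to every combination of opponents' strategies; a profile where every player is best-responding is a pure Nash equilibrium.
Velox against Plus: payoffs 12, 11, 0 → best response Budget.
Velox against Premium: payoffs 1, 3, 11 → best response Plus.
Velox against Elite: payoffs 11, 10, 6 → best response Budget.
Turo against Budget: payoffs 5, 0, 7 → best response Elite.
Turo against Standard: payoffs 4, 9, 7 → best response Premium.
Turo against Plus: payoffs 2, 6, 8 → best response Elite.
Mutual best responses: (Budget, Elite).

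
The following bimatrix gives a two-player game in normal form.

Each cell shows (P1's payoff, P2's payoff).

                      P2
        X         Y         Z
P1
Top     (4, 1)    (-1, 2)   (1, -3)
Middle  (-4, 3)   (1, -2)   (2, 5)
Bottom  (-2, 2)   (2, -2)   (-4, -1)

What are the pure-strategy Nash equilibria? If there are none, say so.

(Top, X): P2 can switch to Y (1 → 2). Not NE.
(Top, Y): P1 can switch to Middle (-1 → 1). Not NE.
(Top, Z): P1 can switch to Middle (1 → 2). Not NE.
(Middle, X): P1 can switch to Top (-4 → 4). Not NE.
(Middle, Y): P1 can switch to Bottom (1 → 2). Not NE.
(Middle, Z): P1 gets 2, best alternative 1; P2 gets 5, best alternative 3. No profitable deviation — NE.
(Bottom, X): P1 can switch to Top (-2 → 4). Not NE.
(Bottom, Y): P2 can switch to X (-2 → 2). Not NE.
(Bottom, Z): P1 can switch to Top (-4 → 1). Not NE.

Pure NE: (Middle, Z)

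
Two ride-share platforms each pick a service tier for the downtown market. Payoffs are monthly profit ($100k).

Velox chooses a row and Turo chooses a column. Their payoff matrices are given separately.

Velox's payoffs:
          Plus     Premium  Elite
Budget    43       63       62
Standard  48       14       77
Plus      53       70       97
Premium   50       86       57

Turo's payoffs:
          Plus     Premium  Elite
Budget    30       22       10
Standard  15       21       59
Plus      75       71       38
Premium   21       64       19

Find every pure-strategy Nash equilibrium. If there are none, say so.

(Budget, Plus): Velox can switch to Standard (43 → 48). Not NE.
(Budget, Premium): Velox can switch to Plus (63 → 70). Not NE.
(Budget, Elite): Velox can switch to Standard (62 → 77). Not NE.
(Standard, Plus): Velox can switch to Plus (48 → 53). Not NE.
(Standard, Premium): Velox can switch to Budget (14 → 63). Not NE.
(Standard, Elite): Velox can switch to Plus (77 → 97). Not NE.
(Plus, Plus): Velox gets 53, best alternative 50; Turo gets 75, best alternative 71. No profitable deviation — NE.
(Plus, Premium): Velox can switch to Premium (70 → 86). Not NE.
(Plus, Elite): Turo can switch to Plus (38 → 75). Not NE.
(Premium, Plus): Velox can switch to Plus (50 → 53). Not NE.
(Premium, Premium): Velox gets 86, best alternative 70; Turo gets 64, best alternative 21. No profitable deviation — NE.
(Premium, Elite): Velox can switch to Budget (57 → 62). Not NE.

(Plus, Plus) and (Premium, Premium)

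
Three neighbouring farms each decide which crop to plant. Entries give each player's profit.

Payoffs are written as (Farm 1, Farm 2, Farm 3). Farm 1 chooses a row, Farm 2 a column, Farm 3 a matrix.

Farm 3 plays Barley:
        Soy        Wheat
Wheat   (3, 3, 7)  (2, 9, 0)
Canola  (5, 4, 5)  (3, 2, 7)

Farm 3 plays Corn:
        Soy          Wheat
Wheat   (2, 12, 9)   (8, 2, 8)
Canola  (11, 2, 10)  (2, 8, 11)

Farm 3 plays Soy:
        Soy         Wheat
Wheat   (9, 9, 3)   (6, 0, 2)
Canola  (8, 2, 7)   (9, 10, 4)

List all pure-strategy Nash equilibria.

Check each profile: it is a Nash equilibrium iff no player can strictly gain by switching unilaterally.
(Wheat, Soy, Barley): Farm 1 can switch to Canola (3 → 5). Not NE.
(Wheat, Soy, Corn): Farm 1 can switch to Canola (2 → 11). Not NE.
(Wheat, Soy, Soy): Farm 3 can switch to Barley (3 → 7). Not NE.
(Wheat, Wheat, Barley): Farm 1 can switch to Canola (2 → 3). Not NE.
(Wheat, Wheat, Corn): Farm 2 can switch to Soy (2 → 12). Not NE.
(Wheat, Wheat, Soy): Farm 1 can switch to Canola (6 → 9). Not NE.
(Canola, Soy, Barley): Farm 3 can switch to Corn (5 → 10). Not NE.
(Canola, Soy, Corn): Farm 2 can switch to Wheat (2 → 8). Not NE.
(The remaining 4 profiles each have a profitable deviation by the same check.)

There is no pure-strategy Nash equilibrium.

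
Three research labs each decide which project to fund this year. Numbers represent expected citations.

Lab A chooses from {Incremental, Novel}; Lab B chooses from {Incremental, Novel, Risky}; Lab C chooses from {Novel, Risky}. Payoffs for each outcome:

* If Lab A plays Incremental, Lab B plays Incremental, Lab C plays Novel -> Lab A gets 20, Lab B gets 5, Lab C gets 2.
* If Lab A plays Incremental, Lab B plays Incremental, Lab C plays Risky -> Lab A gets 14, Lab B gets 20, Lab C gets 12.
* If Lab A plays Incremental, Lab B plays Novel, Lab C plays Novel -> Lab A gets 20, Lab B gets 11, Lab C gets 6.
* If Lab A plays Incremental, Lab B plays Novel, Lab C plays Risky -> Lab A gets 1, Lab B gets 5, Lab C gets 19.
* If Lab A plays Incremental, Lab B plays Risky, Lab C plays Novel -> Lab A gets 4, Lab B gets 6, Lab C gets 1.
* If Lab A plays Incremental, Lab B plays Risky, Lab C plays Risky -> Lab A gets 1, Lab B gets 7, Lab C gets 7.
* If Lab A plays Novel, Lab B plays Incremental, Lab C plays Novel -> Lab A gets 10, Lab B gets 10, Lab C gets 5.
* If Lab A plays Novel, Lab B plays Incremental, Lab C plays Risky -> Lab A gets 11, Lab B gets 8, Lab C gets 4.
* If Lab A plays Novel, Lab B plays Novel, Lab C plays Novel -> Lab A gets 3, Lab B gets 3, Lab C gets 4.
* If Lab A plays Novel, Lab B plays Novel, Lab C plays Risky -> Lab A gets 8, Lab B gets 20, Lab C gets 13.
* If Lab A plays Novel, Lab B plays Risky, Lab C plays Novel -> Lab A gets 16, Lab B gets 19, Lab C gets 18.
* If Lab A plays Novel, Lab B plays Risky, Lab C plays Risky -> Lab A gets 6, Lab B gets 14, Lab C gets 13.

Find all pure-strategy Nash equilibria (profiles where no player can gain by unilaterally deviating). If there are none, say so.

(Incremental, Incremental, Novel): Lab B can switch to Novel (5 → 11). Not NE.
(Incremental, Incremental, Risky): Lab A gets 14, best alternative 11; Lab B gets 20, best alternative 7; Lab C gets 12, best alternative 2. No profitable deviation — NE.
(Incremental, Novel, Novel): Lab C can switch to Risky (6 → 19). Not NE.
(Incremental, Novel, Risky): Lab A can switch to Novel (1 → 8). Not NE.
(Incremental, Risky, Novel): Lab A can switch to Novel (4 → 16). Not NE.
(Incremental, Risky, Risky): Lab A can switch to Novel (1 → 6). Not NE.
(Novel, Incremental, Novel): Lab A can switch to Incremental (10 → 20). Not NE.
(Novel, Incremental, Risky): Lab A can switch to Incremental (11 → 14). Not NE.
(Novel, Novel, Novel): Lab A can switch to Incremental (3 → 20). Not NE.
(Novel, Novel, Risky): Lab A gets 8, best alternative 1; Lab B gets 20, best alternative 14; Lab C gets 13, best alternative 4. No profitable deviation — NE.
(Novel, Risky, Novel): Lab A gets 16, best alternative 4; Lab B gets 19, best alternative 10; Lab C gets 18, best alternative 13. No profitable deviation — NE.
(The remaining 1 profile has a profitable deviation by the same check.)

The pure Nash equilibria are (Incremental, Incremental, Risky) and (Novel, Novel, Risky) and (Novel, Risky, Novel).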